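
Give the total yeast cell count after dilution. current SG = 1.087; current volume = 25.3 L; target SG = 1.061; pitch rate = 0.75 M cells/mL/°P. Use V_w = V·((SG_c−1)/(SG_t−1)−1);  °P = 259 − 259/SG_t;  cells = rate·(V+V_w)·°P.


V_w = 25.3·((1.087−1)/(1.061−1)−1) = 10.7836
V_final = 25.3 + 10.7836 = 36.0836
°P = 259 − 259/1.061 = 14.8907
cells = 0.75·36.0836·14.8907

402.9818 billion cells


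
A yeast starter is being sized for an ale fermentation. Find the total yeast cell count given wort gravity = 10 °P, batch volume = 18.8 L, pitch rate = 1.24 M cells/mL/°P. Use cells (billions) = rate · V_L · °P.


cells = 1.24 · 18.8 · 10

233.1200 billion cells


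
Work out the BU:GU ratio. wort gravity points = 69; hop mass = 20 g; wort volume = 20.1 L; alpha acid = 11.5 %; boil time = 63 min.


U = 1.65·0.000125^(GP/1000)·(1−e^(−0.04t))/4.15;  IBU = (α/100)·m·U·1000/V;  BU:GU = IBU/GP
U = 1.65·0.000125^(69/1000)·(1−e^(−0.04·63))/4.15 = 0.1966
IBU = (11.5/100)·20·0.1966·1000/20.1 = 22.5022
BU:GU = 22.5022/69

0.3261


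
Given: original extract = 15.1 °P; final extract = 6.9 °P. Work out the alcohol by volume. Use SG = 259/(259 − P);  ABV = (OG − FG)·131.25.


OG = 259/(259 − 15.1) = 1.0619
FG = 259/(259 − 6.9) = 1.0274
ABV = (1.0619 − 1.0274)·131.25

4.5334 % ABV


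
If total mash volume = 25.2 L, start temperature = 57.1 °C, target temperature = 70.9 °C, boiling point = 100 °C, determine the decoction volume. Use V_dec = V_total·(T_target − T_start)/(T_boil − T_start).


V_dec = 25.2·(70.9 − 57.1)/(100 − 57.1)

8.1063 L


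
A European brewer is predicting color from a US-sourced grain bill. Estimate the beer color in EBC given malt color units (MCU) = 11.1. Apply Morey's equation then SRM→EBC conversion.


SRM = 1.4922·MCU^0.6859;  EBC = SRM·1.97
SRM = 1.4922·11.1^0.6859 = 7.7770
EBC = 7.7770·1.97

15.3208 EBC


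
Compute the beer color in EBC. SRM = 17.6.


EBC = SRM · 1.97
EBC = 17.6 · 1.97

34.6720 EBC


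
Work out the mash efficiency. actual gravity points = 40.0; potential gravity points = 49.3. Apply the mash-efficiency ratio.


efficiency = actual / potential × 100
efficiency = 40.0 / 49.3 × 100

81.1359 %


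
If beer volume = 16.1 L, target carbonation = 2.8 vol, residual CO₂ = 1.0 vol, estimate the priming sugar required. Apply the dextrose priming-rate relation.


sugar = (target − residual)·4.0·V
sugar = (2.8 − 1.0)·4.0·16.1

115.9200 g


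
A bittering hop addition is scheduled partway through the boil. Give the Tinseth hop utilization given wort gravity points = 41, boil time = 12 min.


U = 1.65·0.000125^(GP/1000) · (1 − e^(−0.04·t))/4.15
bigness = 1.65·0.000125^(41/1000) = 1.1415
boil_factor = (1 − e^(−0.04·12))/4.15 = 0.0919
U = 1.1415 · 0.0919

0.1049


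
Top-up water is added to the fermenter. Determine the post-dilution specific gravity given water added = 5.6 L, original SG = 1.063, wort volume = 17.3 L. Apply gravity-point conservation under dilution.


SG_new = 1 + (SG_old − 1)·V_old/(V_old + V_water)
pts = (1.063 − 1)·1000·17.3/(17.3 + 5.6) = 47.5939
SG_new = 1 + 47.5939/1000

1.0476


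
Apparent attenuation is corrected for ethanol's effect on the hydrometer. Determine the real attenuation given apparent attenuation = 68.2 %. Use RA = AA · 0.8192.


RA = 68.2 · 0.8192

55.8694 %


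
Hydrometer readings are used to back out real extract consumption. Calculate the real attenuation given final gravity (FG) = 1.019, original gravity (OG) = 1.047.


AA = (OG−FG)/(OG−1)·100;  RA = AA·0.8192
AA = (1.047 − 1.019)/(1.047 − 1)·100 = 59.5745
RA = 59.5745·0.8192

48.8034 %


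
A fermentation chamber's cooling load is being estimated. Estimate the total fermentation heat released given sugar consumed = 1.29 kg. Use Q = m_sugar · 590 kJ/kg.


Q = 1.29 · 590

761.1000 kJ


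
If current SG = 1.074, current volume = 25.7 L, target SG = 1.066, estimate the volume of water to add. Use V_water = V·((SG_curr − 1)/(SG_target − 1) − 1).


V_water = 25.7·((1.074 − 1)/(1.066 − 1) − 1)

3.1152 L


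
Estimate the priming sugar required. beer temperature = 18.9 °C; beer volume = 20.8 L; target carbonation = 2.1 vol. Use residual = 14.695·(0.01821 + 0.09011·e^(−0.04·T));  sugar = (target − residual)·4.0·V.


residual = 14.695·(0.01821 + 0.09011·e^(−0.04·18.9)) = 0.8893
sugar = (2.1 − 0.8893)·4.0·20.8

100.7264 g


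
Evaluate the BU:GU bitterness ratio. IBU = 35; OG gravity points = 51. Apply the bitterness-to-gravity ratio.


BU:GU = IBU / OG_points
BU:GU = 35 / 51

0.6863


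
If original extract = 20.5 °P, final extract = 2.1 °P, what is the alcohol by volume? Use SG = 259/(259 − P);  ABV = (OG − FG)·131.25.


OG = 259/(259 − 20.5) = 1.0860
FG = 259/(259 − 2.1) = 1.0082
ABV = (1.0860 − 1.0082)·131.25

10.2086 % ABV


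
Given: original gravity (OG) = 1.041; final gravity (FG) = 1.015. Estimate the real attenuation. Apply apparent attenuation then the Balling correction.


AA = (OG−FG)/(OG−1)·100;  RA = AA·0.8192
AA = (1.041 − 1.015)/(1.041 − 1)·100 = 63.4146
RA = 63.4146·0.8192

51.9493 %


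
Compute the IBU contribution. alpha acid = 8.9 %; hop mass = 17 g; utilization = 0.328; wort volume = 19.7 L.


IBU = (α/100)·mass·U·1000 / V
IBU = (8.9/100)·17·0.328·1000 / 19.7

25.1911 IBU


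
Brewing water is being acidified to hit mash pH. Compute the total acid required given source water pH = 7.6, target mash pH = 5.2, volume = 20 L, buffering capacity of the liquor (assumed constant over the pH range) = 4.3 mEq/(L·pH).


acid = buffering capacity · (pH_source − pH_target) · V
acid = 4.3 · (7.6 − 5.2) · 20

206.4000 mEq


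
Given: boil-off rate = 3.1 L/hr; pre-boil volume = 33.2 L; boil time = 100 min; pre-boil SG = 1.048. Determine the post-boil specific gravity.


V_post = V_pre − rate·(t/60);  SG_post = 1 + (SG_pre−1)·V_pre/V_post
V_post = 33.2 − 3.1·(100/60) = 28.0333
SG_post = 1 + (1.048 − 1)·33.2/28.0333

1.0568


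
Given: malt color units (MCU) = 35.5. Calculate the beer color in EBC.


SRM = 1.4922·MCU^0.6859;  EBC = SRM·1.97
SRM = 1.4922·35.5^0.6859 = 17.2635
EBC = 17.2635·1.97

34.0091 EBC


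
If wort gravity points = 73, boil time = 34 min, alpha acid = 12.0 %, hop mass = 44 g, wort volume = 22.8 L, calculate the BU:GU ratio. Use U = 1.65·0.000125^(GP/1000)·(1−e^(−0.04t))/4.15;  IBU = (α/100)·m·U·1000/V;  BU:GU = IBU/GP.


U = 1.65·0.000125^(73/1000)·(1−e^(−0.04·34))/4.15 = 0.1534
IBU = (12.0/100)·44·0.1534·1000/22.8 = 35.5137
BU:GU = 35.5137/73

0.4865


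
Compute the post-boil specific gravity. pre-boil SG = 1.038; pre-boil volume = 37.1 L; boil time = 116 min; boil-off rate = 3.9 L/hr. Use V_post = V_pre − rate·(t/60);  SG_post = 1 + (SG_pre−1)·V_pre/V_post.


V_post = 37.1 − 3.9·(116/60) = 29.5600
SG_post = 1 + (1.038 − 1)·37.1/29.5600

1.0477


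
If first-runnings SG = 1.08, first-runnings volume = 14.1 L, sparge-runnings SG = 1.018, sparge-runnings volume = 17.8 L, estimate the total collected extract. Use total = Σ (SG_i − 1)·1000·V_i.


first = (1.08 − 1)·1000·14.1 = 1128.0000
sparge = (1.018 − 1)·1000·17.8 = 320.4000
total = 1128.0000 + 320.4000

1448.4000 gravity·L


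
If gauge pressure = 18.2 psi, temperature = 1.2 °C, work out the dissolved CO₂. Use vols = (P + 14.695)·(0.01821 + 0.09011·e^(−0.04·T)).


vols = (18.2 + 14.695)·(0.01821 + 0.09011·e^(−0.04·1.2))

3.4243 volumes


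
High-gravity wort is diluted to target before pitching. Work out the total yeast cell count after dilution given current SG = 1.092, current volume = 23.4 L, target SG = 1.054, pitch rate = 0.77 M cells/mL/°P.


V_w = V·((SG_c−1)/(SG_t−1)−1);  °P = 259 − 259/SG_t;  cells = rate·(V+V_w)·°P
V_w = 23.4·((1.092−1)/(1.054−1)−1) = 16.4667
V_final = 23.4 + 16.4667 = 39.8667
°P = 259 − 259/1.054 = 13.2694
cells = 0.77·39.8667·13.2694

407.3367 billion cells


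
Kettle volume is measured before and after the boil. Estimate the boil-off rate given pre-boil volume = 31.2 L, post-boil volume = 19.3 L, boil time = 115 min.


rate = (V_pre − V_post) / (t_min/60)
rate = (31.2 − 19.3) / (115/60)

6.2087 L/hr


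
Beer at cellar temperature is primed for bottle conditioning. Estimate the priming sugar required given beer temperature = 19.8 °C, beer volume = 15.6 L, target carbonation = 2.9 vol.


residual = 14.695·(0.01821 + 0.09011·e^(−0.04·T));  sugar = (target − residual)·4.0·V
residual = 14.695·(0.01821 + 0.09011·e^(−0.04·19.8)) = 0.8674
sugar = (2.9 − 0.8674)·4.0·15.6

126.8367 g


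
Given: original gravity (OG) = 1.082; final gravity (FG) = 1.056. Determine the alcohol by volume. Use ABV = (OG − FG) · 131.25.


ABV = (1.082 − 1.056) · 131.25

3.4125 % ABV


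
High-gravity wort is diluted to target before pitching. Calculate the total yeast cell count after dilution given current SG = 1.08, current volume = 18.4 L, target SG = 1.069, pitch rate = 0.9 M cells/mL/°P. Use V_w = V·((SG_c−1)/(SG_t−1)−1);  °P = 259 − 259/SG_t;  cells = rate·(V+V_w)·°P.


V_w = 18.4·((1.08−1)/(1.069−1)−1) = 2.9333
V_final = 18.4 + 2.9333 = 21.3333
°P = 259 − 259/1.069 = 16.7175
cells = 0.9·21.3333·16.7175

320.9759 billion cells


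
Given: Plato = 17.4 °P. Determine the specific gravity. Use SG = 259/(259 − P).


SG = 259/(259 − 17.4)

1.0720


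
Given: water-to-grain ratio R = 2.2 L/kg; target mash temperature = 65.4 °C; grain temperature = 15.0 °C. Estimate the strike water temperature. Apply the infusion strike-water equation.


T_strike = (0.41/R)·(T_mash − T_grain) + T_mash
T_strike = (0.41/2.2)·(65.4 − 15.0) + 65.4

74.7927 °C


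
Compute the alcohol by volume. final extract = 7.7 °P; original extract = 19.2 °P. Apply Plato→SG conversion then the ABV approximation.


SG = 259/(259 − P);  ABV = (OG − FG)·131.25
OG = 259/(259 − 19.2) = 1.0801
FG = 259/(259 − 7.7) = 1.0306
ABV = (1.0801 − 1.0306)·131.25

6.4872 % ABV


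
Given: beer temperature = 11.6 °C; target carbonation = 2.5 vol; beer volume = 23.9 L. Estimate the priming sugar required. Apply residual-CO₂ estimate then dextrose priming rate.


residual = 14.695·(0.01821 + 0.09011·e^(−0.04·T));  sugar = (target − residual)·4.0·V
residual = 14.695·(0.01821 + 0.09011·e^(−0.04·11.6)) = 1.1002
sugar = (2.5 − 1.1002)·4.0·23.9

133.8225 g


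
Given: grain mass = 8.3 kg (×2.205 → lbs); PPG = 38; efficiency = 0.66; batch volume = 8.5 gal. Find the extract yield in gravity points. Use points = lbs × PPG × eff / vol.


lbs = 8.3 × 2.205 = 18.3015
points = 18.3015 × 38 × 0.66 / 8.5

54.0002 points


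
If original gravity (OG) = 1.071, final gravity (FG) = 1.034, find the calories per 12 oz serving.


ABW = (OG−FG)·131.25·0.79/FG;  °P = 259 − 259/SG (for OG→OE and FG→AE);  RE = 0.1808·OE + 0.8192·AE;  Cal = (6.9·ABW + 4·(RE−0.1))·FG·3.55
ABW = (1.071 − 1.034)·131.25·0.79/1.034 = 3.7103
OE = 259 − 259/1.071 = 17.1699 °P
AE = 259 − 259/1.034 = 8.5164 °P
RE = 0.1808·17.1699 + 0.8192·8.5164 = 10.0810 °P
Cal = (6.9·3.7103 + 4·(10.0810−0.1))·1.034·3.55

240.5225 kcal


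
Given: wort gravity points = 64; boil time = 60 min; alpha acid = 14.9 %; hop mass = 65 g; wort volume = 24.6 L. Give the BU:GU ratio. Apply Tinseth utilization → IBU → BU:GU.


U = 1.65·0.000125^(GP/1000)·(1−e^(−0.04t))/4.15;  IBU = (α/100)·m·U·1000/V;  BU:GU = IBU/GP
U = 1.65·0.000125^(64/1000)·(1−e^(−0.04·60))/4.15 = 0.2034
IBU = (14.9/100)·65·0.2034·1000/24.6 = 80.0758
BU:GU = 80.0758/64

1.2512


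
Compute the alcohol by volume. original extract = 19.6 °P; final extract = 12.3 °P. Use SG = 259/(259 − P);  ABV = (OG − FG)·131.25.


OG = 259/(259 − 19.6) = 1.0819
FG = 259/(259 − 12.3) = 1.0499
ABV = (1.0819 − 1.0499)·131.25

4.2017 % ABV


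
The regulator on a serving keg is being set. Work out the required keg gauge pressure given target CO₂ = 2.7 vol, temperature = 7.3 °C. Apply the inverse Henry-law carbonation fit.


psi = vols/(0.01821 + 0.09011·e^(−0.04·T)) − 14.695
psi = 2.7/(0.01821 + 0.09011·e^(−0.04·7.3)) − 14.695

16.8835 psi


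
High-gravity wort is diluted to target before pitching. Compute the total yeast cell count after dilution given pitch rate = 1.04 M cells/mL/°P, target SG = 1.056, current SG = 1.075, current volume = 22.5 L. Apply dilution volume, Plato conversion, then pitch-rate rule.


V_w = V·((SG_c−1)/(SG_t−1)−1);  °P = 259 − 259/SG_t;  cells = rate·(V+V_w)·°P
V_w = 22.5·((1.075−1)/(1.056−1)−1) = 7.6339
V_final = 22.5 + 7.6339 = 30.1339
°P = 259 − 259/1.056 = 13.7348
cells = 1.04·30.1339·13.7348

430.4403 billion cells


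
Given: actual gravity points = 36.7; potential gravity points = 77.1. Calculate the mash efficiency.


efficiency = actual / potential × 100
efficiency = 36.7 / 77.1 × 100

47.6005 %


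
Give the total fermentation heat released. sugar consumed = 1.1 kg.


Q = m_sugar · 590 kJ/kg
Q = 1.1 · 590

649.0000 kJ


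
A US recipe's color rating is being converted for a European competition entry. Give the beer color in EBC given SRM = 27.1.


EBC = SRM · 1.97
EBC = 27.1 · 1.97

53.3870 EBC


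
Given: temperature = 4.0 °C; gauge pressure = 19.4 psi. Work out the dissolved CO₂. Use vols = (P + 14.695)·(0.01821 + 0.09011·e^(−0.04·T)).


vols = (19.4 + 14.695)·(0.01821 + 0.09011·e^(−0.04·4.0))

3.2389 volumes


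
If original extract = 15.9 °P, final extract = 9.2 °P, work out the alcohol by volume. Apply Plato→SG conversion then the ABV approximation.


SG = 259/(259 − P);  ABV = (OG − FG)·131.25
OG = 259/(259 − 15.9) = 1.0654
FG = 259/(259 − 9.2) = 1.0368
ABV = (1.0654 − 1.0368)·131.25

3.7506 % ABV


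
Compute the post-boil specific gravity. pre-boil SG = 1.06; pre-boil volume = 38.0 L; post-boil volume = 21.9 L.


SG_post = 1 + (SG_pre − 1)·V_pre/V_post
pts_pre = (1.06 − 1)·1000 = 60.0000
pts_post = 60.0000·38.0/21.9 = 104.1096
SG_post = 1 + 104.1096/1000

1.1041


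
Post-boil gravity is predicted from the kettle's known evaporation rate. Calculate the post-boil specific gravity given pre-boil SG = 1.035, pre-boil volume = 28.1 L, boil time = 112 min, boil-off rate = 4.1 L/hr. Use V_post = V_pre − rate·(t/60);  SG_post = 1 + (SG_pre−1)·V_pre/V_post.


V_post = 28.1 − 4.1·(112/60) = 20.4467
SG_post = 1 + (1.035 − 1)·28.1/20.4467

1.0481


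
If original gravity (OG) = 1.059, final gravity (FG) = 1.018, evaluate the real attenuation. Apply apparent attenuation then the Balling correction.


AA = (OG−FG)/(OG−1)·100;  RA = AA·0.8192
AA = (1.059 − 1.018)/(1.059 − 1)·100 = 69.4915
RA = 69.4915·0.8192

56.9275 %


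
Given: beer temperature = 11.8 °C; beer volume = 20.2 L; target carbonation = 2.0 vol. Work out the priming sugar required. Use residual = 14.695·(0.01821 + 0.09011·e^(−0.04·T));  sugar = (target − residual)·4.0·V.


residual = 14.695·(0.01821 + 0.09011·e^(−0.04·11.8)) = 1.0935
sugar = (2.0 − 1.0935)·4.0·20.2

73.2412 g


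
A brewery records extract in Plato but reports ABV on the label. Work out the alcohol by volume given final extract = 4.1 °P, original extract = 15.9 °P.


SG = 259/(259 − P);  ABV = (OG − FG)·131.25
OG = 259/(259 − 15.9) = 1.0654
FG = 259/(259 − 4.1) = 1.0161
ABV = (1.0654 − 1.0161)·131.25

6.4733 % ABV


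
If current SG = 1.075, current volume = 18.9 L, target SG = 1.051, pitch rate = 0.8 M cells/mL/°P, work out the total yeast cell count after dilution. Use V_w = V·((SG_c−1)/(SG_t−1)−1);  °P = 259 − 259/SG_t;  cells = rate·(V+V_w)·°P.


V_w = 18.9·((1.075−1)/(1.051−1)−1) = 8.8941
V_final = 18.9 + 8.8941 = 27.7941
°P = 259 − 259/1.051 = 12.5680
cells = 0.8·27.7941·12.5680

279.4539 billion cells


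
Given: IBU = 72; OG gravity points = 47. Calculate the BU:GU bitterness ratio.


BU:GU = IBU / OG_points
BU:GU = 72 / 47

1.5319


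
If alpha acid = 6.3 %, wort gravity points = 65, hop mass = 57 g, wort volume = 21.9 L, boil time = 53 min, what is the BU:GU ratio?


U = 1.65·0.000125^(GP/1000)·(1−e^(−0.04t))/4.15;  IBU = (α/100)·m·U·1000/V;  BU:GU = IBU/GP
U = 1.65·0.000125^(65/1000)·(1−e^(−0.04·53))/4.15 = 0.1951
IBU = (6.3/100)·57·0.1951·1000/21.9 = 31.9870
BU:GU = 31.9870/65

0.4921


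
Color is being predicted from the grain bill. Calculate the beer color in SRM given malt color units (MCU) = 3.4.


SRM = 1.4922 · MCU^0.6859
SRM = 1.4922 · 3.4^0.6859

3.4544 SRM


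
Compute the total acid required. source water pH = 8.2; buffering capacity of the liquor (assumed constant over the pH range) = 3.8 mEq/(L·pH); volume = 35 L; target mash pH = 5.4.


acid = buffering capacity · (pH_source − pH_target) · V
acid = 3.8 · (8.2 − 5.4) · 35

372.4000 mEq


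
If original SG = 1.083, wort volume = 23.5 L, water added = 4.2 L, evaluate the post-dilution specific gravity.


SG_new = 1 + (SG_old − 1)·V_old/(V_old + V_water)
pts = (1.083 − 1)·1000·23.5/(23.5 + 4.2) = 70.4152
SG_new = 1 + 70.4152/1000

1.0704


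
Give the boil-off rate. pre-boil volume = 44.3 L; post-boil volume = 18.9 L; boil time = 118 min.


rate = (V_pre − V_post) / (t_min/60)
rate = (44.3 − 18.9) / (118/60)

12.9153 L/hr


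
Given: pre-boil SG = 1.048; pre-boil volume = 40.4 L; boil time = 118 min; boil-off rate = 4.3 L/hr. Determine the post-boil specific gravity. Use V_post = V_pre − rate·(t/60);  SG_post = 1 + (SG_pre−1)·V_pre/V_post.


V_post = 40.4 − 4.3·(118/60) = 31.9433
SG_post = 1 + (1.048 − 1)·40.4/31.9433

1.0607


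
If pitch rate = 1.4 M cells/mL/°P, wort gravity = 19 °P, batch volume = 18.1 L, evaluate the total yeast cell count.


cells (billions) = rate · V_L · °P
cells = 1.4 · 18.1 · 19

481.4600 billion cells


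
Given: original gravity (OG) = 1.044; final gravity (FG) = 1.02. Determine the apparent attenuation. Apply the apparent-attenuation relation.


AA = (OG − FG)/(OG − 1) · 100
AA = (1.044 − 1.02)/(1.044 − 1) · 100

54.5455 %


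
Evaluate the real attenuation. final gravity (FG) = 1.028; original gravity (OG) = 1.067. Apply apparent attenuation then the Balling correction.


AA = (OG−FG)/(OG−1)·100;  RA = AA·0.8192
AA = (1.067 − 1.028)/(1.067 − 1)·100 = 58.2090
RA = 58.2090·0.8192

47.6848 %


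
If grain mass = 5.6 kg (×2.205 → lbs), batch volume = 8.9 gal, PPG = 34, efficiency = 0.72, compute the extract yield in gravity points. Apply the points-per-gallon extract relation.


points = lbs × PPG × eff / vol
lbs = 5.6 × 2.205 = 12.3480
points = 12.3480 × 34 × 0.72 / 8.9

33.9639 points


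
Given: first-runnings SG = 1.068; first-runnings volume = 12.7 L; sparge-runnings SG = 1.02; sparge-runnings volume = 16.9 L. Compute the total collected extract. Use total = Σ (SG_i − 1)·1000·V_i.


first = (1.068 − 1)·1000·12.7 = 863.6000
sparge = (1.02 − 1)·1000·16.9 = 338.0000
total = 863.6000 + 338.0000

1201.6000 gravity·L


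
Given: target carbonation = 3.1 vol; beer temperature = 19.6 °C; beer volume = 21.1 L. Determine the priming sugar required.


residual = 14.695·(0.01821 + 0.09011·e^(−0.04·T));  sugar = (target − residual)·4.0·V
residual = 14.695·(0.01821 + 0.09011·e^(−0.04·19.6)) = 0.8722
sugar = (3.1 − 0.8722)·4.0·21.1

188.0281 g


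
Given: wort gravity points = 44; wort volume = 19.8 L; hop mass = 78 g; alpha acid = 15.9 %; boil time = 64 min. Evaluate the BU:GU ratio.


U = 1.65·0.000125^(GP/1000)·(1−e^(−0.04t))/4.15;  IBU = (α/100)·m·U·1000/V;  BU:GU = IBU/GP
U = 1.65·0.000125^(44/1000)·(1−e^(−0.04·64))/4.15 = 0.2470
IBU = (15.9/100)·78·0.2470·1000/19.8 = 154.7336
BU:GU = 154.7336/44

3.5167


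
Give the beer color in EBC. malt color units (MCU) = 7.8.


SRM = 1.4922·MCU^0.6859;  EBC = SRM·1.97
SRM = 1.4922·7.8^0.6859 = 6.1054
EBC = 6.1054·1.97

12.0277 EBC


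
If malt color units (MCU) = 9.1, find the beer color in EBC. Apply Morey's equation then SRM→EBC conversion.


SRM = 1.4922·MCU^0.6859;  EBC = SRM·1.97
SRM = 1.4922·9.1^0.6859 = 6.7863
EBC = 6.7863·1.97

13.3690 EBC


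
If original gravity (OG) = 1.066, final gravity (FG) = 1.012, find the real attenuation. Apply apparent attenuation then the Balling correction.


AA = (OG−FG)/(OG−1)·100;  RA = AA·0.8192
AA = (1.066 − 1.012)/(1.066 − 1)·100 = 81.8182
RA = 81.8182·0.8192

67.0255 %


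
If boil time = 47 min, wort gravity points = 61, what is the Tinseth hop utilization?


U = 1.65·0.000125^(GP/1000) · (1 − e^(−0.04·t))/4.15
bigness = 1.65·0.000125^(61/1000) = 0.9537
boil_factor = (1 − e^(−0.04·47))/4.15 = 0.2042
U = 0.9537 · 0.2042

0.1947


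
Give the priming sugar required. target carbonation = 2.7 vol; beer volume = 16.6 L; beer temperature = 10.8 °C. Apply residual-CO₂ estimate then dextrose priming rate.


residual = 14.695·(0.01821 + 0.09011·e^(−0.04·T));  sugar = (target − residual)·4.0·V
residual = 14.695·(0.01821 + 0.09011·e^(−0.04·10.8)) = 1.1273
sugar = (2.7 − 1.1273)·4.0·16.6

104.4301 g


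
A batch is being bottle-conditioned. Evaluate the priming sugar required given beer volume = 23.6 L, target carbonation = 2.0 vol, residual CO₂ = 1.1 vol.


sugar = (target − residual)·4.0·V
sugar = (2.0 − 1.1)·4.0·23.6

84.9600 g


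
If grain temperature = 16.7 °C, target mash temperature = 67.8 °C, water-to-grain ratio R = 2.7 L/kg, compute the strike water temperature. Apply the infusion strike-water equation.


T_strike = (0.41/R)·(T_mash − T_grain) + T_mash
T_strike = (0.41/2.7)·(67.8 − 16.7) + 67.8

75.5596 °C


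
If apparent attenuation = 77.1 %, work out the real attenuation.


RA = AA · 0.8192
RA = 77.1 · 0.8192

63.1603 %


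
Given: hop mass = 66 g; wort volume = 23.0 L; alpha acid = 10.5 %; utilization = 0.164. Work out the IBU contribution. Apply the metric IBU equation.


IBU = (α/100)·mass·U·1000 / V
IBU = (10.5/100)·66·0.164·1000 / 23.0

49.4139 IBU


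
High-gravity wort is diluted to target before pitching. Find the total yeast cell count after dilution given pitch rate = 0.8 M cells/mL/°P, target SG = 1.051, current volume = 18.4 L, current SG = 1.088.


V_w = V·((SG_c−1)/(SG_t−1)−1);  °P = 259 − 259/SG_t;  cells = rate·(V+V_w)·°P
V_w = 18.4·((1.088−1)/(1.051−1)−1) = 13.3490
V_final = 18.4 + 13.3490 = 31.7490
°P = 259 − 259/1.051 = 12.5680
cells = 0.8·31.7490·12.5680

319.2181 billion cells


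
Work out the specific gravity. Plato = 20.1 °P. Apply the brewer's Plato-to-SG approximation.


SG = 259/(259 − P)
SG = 259/(259 − 20.1)

1.0841


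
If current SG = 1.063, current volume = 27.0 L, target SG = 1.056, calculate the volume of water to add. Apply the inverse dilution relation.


V_water = V·((SG_curr − 1)/(SG_target − 1) − 1)
V_water = 27.0·((1.063 − 1)/(1.056 − 1) − 1)

3.3750 L


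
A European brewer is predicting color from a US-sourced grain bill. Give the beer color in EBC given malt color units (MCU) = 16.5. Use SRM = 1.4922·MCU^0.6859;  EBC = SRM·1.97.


SRM = 1.4922·16.5^0.6859 = 10.2070
EBC = 10.2070·1.97

20.1078 EBC


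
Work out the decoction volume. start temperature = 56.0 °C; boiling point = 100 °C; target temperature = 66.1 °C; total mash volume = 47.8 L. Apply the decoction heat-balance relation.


V_dec = V_total·(T_target − T_start)/(T_boil − T_start)
V_dec = 47.8·(66.1 − 56.0)/(100 − 56.0)

10.9723 L


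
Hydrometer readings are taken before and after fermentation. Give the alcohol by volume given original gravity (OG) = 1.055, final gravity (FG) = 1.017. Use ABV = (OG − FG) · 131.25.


ABV = (1.055 − 1.017) · 131.25

4.9875 % ABV


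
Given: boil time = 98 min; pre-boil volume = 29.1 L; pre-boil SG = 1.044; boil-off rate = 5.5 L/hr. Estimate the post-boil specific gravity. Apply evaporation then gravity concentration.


V_post = V_pre − rate·(t/60);  SG_post = 1 + (SG_pre−1)·V_pre/V_post
V_post = 29.1 − 5.5·(98/60) = 20.1167
SG_post = 1 + (1.044 − 1)·29.1/20.1167

1.0636


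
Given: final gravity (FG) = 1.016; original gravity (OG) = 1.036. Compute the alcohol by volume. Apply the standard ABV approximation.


ABV = (OG − FG) · 131.25
ABV = (1.036 − 1.016) · 131.25

2.6250 % ABV


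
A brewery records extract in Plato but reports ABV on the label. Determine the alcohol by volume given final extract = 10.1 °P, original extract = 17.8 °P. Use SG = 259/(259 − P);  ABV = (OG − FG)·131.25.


OG = 259/(259 − 17.8) = 1.0738
FG = 259/(259 − 10.1) = 1.0406
ABV = (1.0738 − 1.0406)·131.25

4.3600 % ABV


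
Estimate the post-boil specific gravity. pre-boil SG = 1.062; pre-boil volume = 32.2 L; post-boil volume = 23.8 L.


SG_post = 1 + (SG_pre − 1)·V_pre/V_post
pts_pre = (1.062 − 1)·1000 = 62.0000
pts_post = 62.0000·32.2/23.8 = 83.8824
SG_post = 1 + 83.8824/1000

1.0839


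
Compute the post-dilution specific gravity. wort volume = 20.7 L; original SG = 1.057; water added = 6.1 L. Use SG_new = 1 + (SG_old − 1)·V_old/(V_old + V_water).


pts = (1.057 − 1)·1000·20.7/(20.7 + 6.1) = 44.0261
SG_new = 1 + 44.0261/1000

1.0440


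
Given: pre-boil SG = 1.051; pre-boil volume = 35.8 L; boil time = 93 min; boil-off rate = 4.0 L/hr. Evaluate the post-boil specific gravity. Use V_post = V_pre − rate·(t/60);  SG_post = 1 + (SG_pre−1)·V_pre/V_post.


V_post = 35.8 − 4.0·(93/60) = 29.6000
SG_post = 1 + (1.051 − 1)·35.8/29.6000

1.0617


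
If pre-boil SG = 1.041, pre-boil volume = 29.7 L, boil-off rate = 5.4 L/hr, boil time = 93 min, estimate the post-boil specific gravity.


V_post = V_pre − rate·(t/60);  SG_post = 1 + (SG_pre−1)·V_pre/V_post
V_post = 29.7 − 5.4·(93/60) = 21.3300
SG_post = 1 + (1.041 − 1)·29.7/21.3300

1.0571


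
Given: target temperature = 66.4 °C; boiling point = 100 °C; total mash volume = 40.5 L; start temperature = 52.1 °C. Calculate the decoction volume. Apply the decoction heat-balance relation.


V_dec = V_total·(T_target − T_start)/(T_boil − T_start)
V_dec = 40.5·(66.4 − 52.1)/(100 − 52.1)

12.0908 L


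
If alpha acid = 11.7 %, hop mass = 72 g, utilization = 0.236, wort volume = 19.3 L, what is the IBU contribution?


IBU = (α/100)·mass·U·1000 / V
IBU = (11.7/100)·72·0.236·1000 / 19.3

103.0085 IBU


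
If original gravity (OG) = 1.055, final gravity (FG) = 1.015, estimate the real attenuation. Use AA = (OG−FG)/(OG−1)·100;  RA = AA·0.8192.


AA = (1.055 − 1.015)/(1.055 − 1)·100 = 72.7273
RA = 72.7273·0.8192

59.5782 %


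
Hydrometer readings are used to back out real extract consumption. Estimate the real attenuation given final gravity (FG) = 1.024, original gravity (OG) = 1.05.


AA = (OG−FG)/(OG−1)·100;  RA = AA·0.8192
AA = (1.05 − 1.024)/(1.05 − 1)·100 = 52.0000
RA = 52.0000·0.8192

42.5984 %


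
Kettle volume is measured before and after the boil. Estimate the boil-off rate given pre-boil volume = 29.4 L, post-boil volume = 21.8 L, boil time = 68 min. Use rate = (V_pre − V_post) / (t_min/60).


rate = (29.4 − 21.8) / (68/60)

6.7059 L/hr


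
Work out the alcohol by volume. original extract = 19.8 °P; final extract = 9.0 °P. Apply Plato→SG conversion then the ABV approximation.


SG = 259/(259 − P);  ABV = (OG − FG)·131.25
OG = 259/(259 − 19.8) = 1.0828
FG = 259/(259 − 9.0) = 1.0360
ABV = (1.0828 − 1.0360)·131.25

6.1393 % ABV


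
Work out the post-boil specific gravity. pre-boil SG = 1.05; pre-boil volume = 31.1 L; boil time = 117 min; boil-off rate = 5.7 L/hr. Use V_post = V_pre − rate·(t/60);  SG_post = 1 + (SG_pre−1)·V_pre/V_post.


V_post = 31.1 − 5.7·(117/60) = 19.9850
SG_post = 1 + (1.05 − 1)·31.1/19.9850

1.0778


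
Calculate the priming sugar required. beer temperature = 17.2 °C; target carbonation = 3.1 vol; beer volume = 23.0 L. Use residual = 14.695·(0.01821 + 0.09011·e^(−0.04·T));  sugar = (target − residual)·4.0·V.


residual = 14.695·(0.01821 + 0.09011·e^(−0.04·17.2)) = 0.9331
sugar = (3.1 − 0.9331)·4.0·23.0

199.3552 g


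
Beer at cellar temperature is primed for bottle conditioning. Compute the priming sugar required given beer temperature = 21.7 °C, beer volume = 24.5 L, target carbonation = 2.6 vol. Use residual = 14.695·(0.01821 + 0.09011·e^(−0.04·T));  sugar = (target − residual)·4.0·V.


residual = 14.695·(0.01821 + 0.09011·e^(−0.04·21.7)) = 0.8235
sugar = (2.6 − 0.8235)·4.0·24.5

174.1001 g


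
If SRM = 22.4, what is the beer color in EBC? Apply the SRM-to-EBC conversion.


EBC = SRM · 1.97
EBC = 22.4 · 1.97

44.1280 EBC


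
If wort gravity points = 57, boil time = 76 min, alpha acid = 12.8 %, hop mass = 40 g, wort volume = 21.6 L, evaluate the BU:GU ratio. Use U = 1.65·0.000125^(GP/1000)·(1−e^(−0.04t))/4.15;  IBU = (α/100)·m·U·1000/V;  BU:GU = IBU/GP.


U = 1.65·0.000125^(57/1000)·(1−e^(−0.04·76))/4.15 = 0.2268
IBU = (12.8/100)·40·0.2268·1000/21.6 = 53.7636
BU:GU = 53.7636/57

0.9432


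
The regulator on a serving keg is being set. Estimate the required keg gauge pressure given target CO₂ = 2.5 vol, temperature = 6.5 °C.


psi = vols/(0.01821 + 0.09011·e^(−0.04·T)) − 14.695
psi = 2.5/(0.01821 + 0.09011·e^(−0.04·6.5)) − 14.695

13.8147 psi


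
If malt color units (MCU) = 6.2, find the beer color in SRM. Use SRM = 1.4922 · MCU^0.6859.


SRM = 1.4922 · 6.2^0.6859

5.2159 SRM


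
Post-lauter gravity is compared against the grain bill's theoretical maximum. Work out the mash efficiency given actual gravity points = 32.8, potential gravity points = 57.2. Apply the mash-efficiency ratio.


efficiency = actual / potential × 100
efficiency = 32.8 / 57.2 × 100

57.3427 %


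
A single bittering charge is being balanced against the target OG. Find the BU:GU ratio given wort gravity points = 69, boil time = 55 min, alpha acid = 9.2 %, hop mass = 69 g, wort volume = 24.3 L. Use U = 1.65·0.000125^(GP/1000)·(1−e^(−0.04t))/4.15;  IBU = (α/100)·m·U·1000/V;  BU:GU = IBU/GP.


U = 1.65·0.000125^(69/1000)·(1−e^(−0.04·55))/4.15 = 0.1902
IBU = (9.2/100)·69·0.1902·1000/24.3 = 49.6765
BU:GU = 49.6765/69

0.7199


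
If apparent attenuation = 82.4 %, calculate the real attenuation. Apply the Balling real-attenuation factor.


RA = AA · 0.8192
RA = 82.4 · 0.8192

67.5021 %


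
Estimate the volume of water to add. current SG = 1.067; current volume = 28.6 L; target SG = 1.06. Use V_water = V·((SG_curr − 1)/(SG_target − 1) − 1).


V_water = 28.6·((1.067 − 1)/(1.06 − 1) − 1)

3.3367 L


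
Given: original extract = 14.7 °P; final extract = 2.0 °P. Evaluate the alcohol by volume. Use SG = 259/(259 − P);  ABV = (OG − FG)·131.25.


OG = 259/(259 − 14.7) = 1.0602
FG = 259/(259 − 2.0) = 1.0078
ABV = (1.0602 − 1.0078)·131.25

6.8762 % ABV


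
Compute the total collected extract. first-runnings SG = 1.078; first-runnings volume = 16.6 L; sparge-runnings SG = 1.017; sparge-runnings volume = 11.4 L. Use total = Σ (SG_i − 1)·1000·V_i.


first = (1.078 − 1)·1000·16.6 = 1294.8000
sparge = (1.017 − 1)·1000·11.4 = 193.8000
total = 1294.8000 + 193.8000

1488.6000 gravity·L


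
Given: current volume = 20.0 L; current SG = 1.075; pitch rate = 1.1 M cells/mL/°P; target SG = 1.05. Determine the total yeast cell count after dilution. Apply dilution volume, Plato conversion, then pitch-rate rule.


V_w = V·((SG_c−1)/(SG_t−1)−1);  °P = 259 − 259/SG_t;  cells = rate·(V+V_w)·°P
V_w = 20.0·((1.075−1)/(1.05−1)−1) = 10.0000
V_final = 20.0 + 10.0000 = 30.0000
°P = 259 − 259/1.05 = 12.3333
cells = 1.1·30.0000·12.3333

407.0000 billion cells


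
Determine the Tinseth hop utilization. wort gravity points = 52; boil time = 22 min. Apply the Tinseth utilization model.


U = 1.65·0.000125^(GP/1000) · (1 − e^(−0.04·t))/4.15
bigness = 1.65·0.000125^(52/1000) = 1.0340
boil_factor = (1 − e^(−0.04·22))/4.15 = 0.1410
U = 1.0340 · 0.1410

0.1458


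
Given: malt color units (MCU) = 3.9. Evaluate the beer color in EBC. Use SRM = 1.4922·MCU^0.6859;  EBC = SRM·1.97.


SRM = 1.4922·3.9^0.6859 = 3.7952
EBC = 3.7952·1.97

7.4766 EBC


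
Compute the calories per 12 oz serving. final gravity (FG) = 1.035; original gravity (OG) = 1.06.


ABW = (OG−FG)·131.25·0.79/FG;  °P = 259 − 259/SG (for OG→OE and FG→AE);  RE = 0.1808·OE + 0.8192·AE;  Cal = (6.9·ABW + 4·(RE−0.1))·FG·3.55
ABW = (1.06 − 1.035)·131.25·0.79/1.035 = 2.5045
OE = 259 − 259/1.06 = 14.6604 °P
AE = 259 − 259/1.035 = 8.7585 °P
RE = 0.1808·14.6604 + 0.8192·8.7585 = 9.8255 °P
Cal = (6.9·2.5045 + 4·(9.8255−0.1))·1.035·3.55

206.4316 kcal


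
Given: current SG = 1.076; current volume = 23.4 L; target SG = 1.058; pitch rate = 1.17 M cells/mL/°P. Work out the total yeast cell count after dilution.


V_w = V·((SG_c−1)/(SG_t−1)−1);  °P = 259 − 259/SG_t;  cells = rate·(V+V_w)·°P
V_w = 23.4·((1.076−1)/(1.058−1)−1) = 7.2621
V_final = 23.4 + 7.2621 = 30.6621
°P = 259 − 259/1.058 = 14.1985
cells = 1.17·30.6621·14.1985

509.3654 billion cells


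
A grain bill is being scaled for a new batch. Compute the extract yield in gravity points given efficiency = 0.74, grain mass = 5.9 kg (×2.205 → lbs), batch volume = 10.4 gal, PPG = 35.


points = lbs × PPG × eff / vol
lbs = 5.9 × 2.205 = 13.0095
points = 13.0095 × 35 × 0.74 / 10.4

32.3987 points


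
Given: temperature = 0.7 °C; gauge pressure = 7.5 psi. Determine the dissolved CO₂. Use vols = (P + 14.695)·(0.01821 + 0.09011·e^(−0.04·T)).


vols = (7.5 + 14.695)·(0.01821 + 0.09011·e^(−0.04·0.7))

2.3489 volumes


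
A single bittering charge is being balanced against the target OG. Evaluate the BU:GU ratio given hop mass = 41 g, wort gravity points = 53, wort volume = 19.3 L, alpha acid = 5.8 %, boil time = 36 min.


U = 1.65·0.000125^(GP/1000)·(1−e^(−0.04t))/4.15;  IBU = (α/100)·m·U·1000/V;  BU:GU = IBU/GP
U = 1.65·0.000125^(53/1000)·(1−e^(−0.04·36))/4.15 = 0.1884
IBU = (5.8/100)·41·0.1884·1000/19.3 = 23.2163
BU:GU = 23.2163/53

0.4380


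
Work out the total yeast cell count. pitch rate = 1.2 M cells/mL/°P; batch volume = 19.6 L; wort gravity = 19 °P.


cells (billions) = rate · V_L · °P
cells = 1.2 · 19.6 · 19

446.8800 billion cells


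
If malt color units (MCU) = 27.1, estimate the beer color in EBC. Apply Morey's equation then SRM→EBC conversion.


SRM = 1.4922·MCU^0.6859;  EBC = SRM·1.97
SRM = 1.4922·27.1^0.6859 = 14.3450
EBC = 14.3450·1.97

28.2597 EBC


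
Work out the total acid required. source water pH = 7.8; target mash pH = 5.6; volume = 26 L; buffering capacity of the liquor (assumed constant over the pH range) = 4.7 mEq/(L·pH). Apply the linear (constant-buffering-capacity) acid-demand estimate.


acid = buffering capacity · (pH_source − pH_target) · V
acid = 4.7 · (7.8 − 5.6) · 26

268.8400 mEq


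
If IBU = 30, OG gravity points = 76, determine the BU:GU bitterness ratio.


BU:GU = IBU / OG_points
BU:GU = 30 / 76

0.3947


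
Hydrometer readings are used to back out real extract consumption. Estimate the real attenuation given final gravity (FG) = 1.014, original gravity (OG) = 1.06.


AA = (OG−FG)/(OG−1)·100;  RA = AA·0.8192
AA = (1.06 − 1.014)/(1.06 − 1)·100 = 76.6667
RA = 76.6667·0.8192

62.8053 %


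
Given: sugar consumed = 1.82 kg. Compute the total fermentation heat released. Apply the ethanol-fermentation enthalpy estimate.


Q = m_sugar · 590 kJ/kg
Q = 1.82 · 590

1073.8000 kJ


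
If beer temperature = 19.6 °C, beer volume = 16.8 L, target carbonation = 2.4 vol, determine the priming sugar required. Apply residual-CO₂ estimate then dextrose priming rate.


residual = 14.695·(0.01821 + 0.09011·e^(−0.04·T));  sugar = (target − residual)·4.0·V
residual = 14.695·(0.01821 + 0.09011·e^(−0.04·19.6)) = 0.8722
sugar = (2.4 − 0.8722)·4.0·16.8

102.6696 g


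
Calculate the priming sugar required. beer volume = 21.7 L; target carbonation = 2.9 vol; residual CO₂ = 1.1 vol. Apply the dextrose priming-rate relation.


sugar = (target − residual)·4.0·V
sugar = (2.9 − 1.1)·4.0·21.7

156.2400 g


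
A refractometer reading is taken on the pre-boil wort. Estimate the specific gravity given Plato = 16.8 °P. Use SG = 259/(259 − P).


SG = 259/(259 − 16.8)

1.0694


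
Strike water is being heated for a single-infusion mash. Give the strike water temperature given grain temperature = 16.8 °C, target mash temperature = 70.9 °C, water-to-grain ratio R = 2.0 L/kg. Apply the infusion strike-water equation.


T_strike = (0.41/R)·(T_mash − T_grain) + T_mash
T_strike = (0.41/2.0)·(70.9 − 16.8) + 70.9

81.9905 °C


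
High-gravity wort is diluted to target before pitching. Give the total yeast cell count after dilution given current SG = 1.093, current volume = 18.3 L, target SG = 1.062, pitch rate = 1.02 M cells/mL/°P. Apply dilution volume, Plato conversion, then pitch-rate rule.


V_w = V·((SG_c−1)/(SG_t−1)−1);  °P = 259 − 259/SG_t;  cells = rate·(V+V_w)·°P
V_w = 18.3·((1.093−1)/(1.062−1)−1) = 9.1500
V_final = 18.3 + 9.1500 = 27.4500
°P = 259 − 259/1.062 = 15.1205
cells = 1.02·27.4500·15.1205

423.3596 billion cells


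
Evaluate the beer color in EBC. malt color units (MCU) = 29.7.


SRM = 1.4922·MCU^0.6859;  EBC = SRM·1.97
SRM = 1.4922·29.7^0.6859 = 15.2753
EBC = 15.2753·1.97

30.0924 EBC


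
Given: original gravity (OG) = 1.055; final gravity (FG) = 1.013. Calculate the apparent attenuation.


AA = (OG − FG)/(OG − 1) · 100
AA = (1.055 − 1.013)/(1.055 − 1) · 100

76.3636 %


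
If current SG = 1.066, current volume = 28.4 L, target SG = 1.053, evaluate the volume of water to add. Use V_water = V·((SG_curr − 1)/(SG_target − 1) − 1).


V_water = 28.4·((1.066 − 1)/(1.053 − 1) − 1)

6.9660 L


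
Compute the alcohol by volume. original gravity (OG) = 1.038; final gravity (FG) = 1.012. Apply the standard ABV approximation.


ABV = (OG − FG) · 131.25
ABV = (1.038 − 1.012) · 131.25

3.4125 % ABV


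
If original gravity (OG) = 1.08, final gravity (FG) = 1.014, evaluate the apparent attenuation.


AA = (OG − FG)/(OG − 1) · 100
AA = (1.08 − 1.014)/(1.08 − 1) · 100

82.5000 %


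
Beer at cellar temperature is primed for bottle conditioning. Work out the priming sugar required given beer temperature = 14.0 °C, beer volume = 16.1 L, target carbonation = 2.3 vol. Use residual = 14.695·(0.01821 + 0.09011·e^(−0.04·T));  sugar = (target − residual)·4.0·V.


residual = 14.695·(0.01821 + 0.09011·e^(−0.04·14.0)) = 1.0240
sugar = (2.3 − 1.0240)·4.0·16.1

82.1762 g


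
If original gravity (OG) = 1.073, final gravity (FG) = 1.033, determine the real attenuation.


AA = (OG−FG)/(OG−1)·100;  RA = AA·0.8192
AA = (1.073 − 1.033)/(1.073 − 1)·100 = 54.7945
RA = 54.7945·0.8192

44.8877 %


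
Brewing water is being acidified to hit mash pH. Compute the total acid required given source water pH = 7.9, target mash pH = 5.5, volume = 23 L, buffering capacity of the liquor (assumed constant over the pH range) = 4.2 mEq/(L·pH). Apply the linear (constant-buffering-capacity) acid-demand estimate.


acid = buffering capacity · (pH_source − pH_target) · V
acid = 4.2 · (7.9 − 5.5) · 23

231.8400 mEq
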